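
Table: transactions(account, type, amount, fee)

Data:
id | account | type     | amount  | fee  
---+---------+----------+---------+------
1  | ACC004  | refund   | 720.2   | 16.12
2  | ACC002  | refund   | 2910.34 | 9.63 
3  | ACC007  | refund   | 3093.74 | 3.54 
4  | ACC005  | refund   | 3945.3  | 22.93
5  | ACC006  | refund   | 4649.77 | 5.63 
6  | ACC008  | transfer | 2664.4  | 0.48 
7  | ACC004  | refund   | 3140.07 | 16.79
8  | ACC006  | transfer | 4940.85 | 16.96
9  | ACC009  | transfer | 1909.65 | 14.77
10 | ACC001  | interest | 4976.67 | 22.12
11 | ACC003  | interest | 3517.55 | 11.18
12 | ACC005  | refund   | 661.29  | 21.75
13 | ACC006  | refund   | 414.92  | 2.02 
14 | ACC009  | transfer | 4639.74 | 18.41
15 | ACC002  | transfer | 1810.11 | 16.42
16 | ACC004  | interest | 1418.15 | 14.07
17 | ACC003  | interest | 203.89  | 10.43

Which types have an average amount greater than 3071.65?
SELECT type, AVG(amount)
FROM transactions
GROUP BY type
HAVING AVG(amount) > 3071.65

Result:
  transfer: avg=3192.95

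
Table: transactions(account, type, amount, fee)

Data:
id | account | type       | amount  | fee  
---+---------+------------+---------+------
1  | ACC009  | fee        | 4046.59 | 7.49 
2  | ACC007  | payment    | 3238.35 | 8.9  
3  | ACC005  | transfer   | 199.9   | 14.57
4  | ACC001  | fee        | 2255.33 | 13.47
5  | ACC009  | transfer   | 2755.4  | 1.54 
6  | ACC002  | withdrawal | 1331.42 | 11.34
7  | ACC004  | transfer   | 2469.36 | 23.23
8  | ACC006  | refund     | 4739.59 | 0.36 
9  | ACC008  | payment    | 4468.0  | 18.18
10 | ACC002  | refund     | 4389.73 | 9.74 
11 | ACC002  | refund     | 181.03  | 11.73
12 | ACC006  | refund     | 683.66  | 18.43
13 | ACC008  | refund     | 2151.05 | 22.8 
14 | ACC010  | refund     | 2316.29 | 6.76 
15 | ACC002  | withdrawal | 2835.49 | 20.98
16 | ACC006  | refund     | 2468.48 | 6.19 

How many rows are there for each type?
SELECT type, COUNT(*) as count
FROM transactions
GROUP BY type

Result:
  fee: 2
  payment: 2
  refund: 7
  transfer: 3
  withdrawal: 2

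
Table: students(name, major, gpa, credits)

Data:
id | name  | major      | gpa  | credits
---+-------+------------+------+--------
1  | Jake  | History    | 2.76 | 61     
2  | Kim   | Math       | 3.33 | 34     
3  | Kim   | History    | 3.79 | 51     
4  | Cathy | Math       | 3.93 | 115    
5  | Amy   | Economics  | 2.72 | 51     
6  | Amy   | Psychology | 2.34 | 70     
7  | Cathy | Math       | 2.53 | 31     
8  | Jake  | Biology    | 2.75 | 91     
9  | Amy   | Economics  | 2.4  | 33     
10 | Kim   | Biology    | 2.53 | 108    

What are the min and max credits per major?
SELECT major, MIN(credits), MAX(credits)
FROM students
GROUP BY major

Result:
  Biology: min=91, max=108
  Economics: min=33, max=51
  History: min=51, max=61
  Math: min=31, max=115
  Psychology: min=70, max=70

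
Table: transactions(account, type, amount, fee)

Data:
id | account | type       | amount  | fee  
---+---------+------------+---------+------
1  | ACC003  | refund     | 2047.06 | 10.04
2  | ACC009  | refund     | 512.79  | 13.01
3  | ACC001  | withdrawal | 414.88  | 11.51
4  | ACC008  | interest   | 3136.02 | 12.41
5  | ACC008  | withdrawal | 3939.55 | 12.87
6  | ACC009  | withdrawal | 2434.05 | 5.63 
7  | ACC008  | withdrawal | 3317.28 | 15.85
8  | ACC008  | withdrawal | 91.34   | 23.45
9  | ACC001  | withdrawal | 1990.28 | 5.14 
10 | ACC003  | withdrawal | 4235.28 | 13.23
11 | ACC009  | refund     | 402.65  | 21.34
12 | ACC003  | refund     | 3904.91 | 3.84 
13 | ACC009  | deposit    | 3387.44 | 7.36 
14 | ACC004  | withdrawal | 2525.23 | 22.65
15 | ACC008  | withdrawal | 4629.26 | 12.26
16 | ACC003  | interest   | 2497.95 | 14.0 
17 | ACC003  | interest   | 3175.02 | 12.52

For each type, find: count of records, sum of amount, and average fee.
SELECT type,
       COUNT(*) as cnt,
       SUM(amount) as total_amount,
       AVG(fee) as avg_fee
FROM transactions
GROUP BY type

Result:
  deposit: 1 records, 3387.44 total amount, 7.36 avg fee
  interest: 3 records, 8808.99 total amount, 12.98 avg fee
  refund: 4 records, 6867.41 total amount, 12.06 avg fee
  withdrawal: 9 records, 23577.15 total amount, 13.62 avg fee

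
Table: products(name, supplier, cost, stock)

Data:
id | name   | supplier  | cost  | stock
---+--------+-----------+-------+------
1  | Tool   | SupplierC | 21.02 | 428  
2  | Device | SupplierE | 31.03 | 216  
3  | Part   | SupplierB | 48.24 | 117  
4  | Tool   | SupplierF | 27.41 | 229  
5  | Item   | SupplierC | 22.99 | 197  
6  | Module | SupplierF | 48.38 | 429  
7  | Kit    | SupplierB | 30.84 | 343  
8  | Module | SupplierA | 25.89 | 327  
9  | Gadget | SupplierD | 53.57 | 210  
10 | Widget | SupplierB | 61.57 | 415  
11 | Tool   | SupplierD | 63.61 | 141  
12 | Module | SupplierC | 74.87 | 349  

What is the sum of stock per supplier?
SELECT supplier, SUM(stock) as result
FROM products
GROUP BY supplier

Result:
  SupplierA: 327
  SupplierB: 875
  SupplierC: 974
  SupplierD: 351
  SupplierE: 216
  SupplierF: 658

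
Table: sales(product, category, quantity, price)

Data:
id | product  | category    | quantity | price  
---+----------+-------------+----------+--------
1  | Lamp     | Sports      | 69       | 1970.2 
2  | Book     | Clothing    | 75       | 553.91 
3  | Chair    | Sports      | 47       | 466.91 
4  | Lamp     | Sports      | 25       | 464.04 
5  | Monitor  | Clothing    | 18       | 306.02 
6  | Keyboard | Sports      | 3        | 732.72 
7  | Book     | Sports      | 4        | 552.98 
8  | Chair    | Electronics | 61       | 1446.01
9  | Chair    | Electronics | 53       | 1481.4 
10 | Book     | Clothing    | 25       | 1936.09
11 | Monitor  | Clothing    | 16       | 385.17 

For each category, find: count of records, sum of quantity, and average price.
SELECT category,
       COUNT(*) as cnt,
       SUM(quantity) as total_quantity,
       AVG(price) as avg_price
FROM sales
GROUP BY category

Result:
  Clothing: 4 records, 134 total quantity, 795.30 avg price
  Electronics: 2 records, 114 total quantity, 1463.71 avg price
  Sports: 5 records, 148 total quantity, 837.37 avg price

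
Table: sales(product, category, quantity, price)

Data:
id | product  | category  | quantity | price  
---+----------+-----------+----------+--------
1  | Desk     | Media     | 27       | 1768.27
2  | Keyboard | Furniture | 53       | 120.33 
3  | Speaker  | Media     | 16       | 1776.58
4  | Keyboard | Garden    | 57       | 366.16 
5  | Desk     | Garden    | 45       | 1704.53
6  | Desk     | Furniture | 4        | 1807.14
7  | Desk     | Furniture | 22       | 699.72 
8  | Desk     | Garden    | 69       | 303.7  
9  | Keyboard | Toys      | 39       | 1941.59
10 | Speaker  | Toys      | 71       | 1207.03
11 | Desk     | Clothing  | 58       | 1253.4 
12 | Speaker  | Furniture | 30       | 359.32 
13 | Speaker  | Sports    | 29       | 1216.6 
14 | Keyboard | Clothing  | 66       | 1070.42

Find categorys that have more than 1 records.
SELECT category, COUNT(*) as cnt
FROM sales
GROUP BY category
HAVING COUNT(*) > 1

Result:
  Clothing: 2
  Furniture: 4
  Garden: 3
  Media: 2
  Toys: 2

Note: HAVING filters groups after aggregation, WHERE filters rows before.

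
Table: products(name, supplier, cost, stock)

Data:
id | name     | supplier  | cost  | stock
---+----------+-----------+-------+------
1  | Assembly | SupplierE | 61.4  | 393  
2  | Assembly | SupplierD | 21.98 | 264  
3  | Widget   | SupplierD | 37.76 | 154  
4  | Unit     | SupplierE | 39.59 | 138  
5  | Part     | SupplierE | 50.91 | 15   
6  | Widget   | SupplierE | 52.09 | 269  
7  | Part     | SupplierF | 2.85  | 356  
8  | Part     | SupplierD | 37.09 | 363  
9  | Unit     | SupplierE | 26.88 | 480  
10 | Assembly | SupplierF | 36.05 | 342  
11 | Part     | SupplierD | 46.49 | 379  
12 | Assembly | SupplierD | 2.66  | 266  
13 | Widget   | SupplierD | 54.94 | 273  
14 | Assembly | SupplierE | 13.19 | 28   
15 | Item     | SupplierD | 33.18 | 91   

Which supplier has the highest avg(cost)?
SELECT supplier, AVG(cost) as val
FROM products
GROUP BY supplier
ORDER BY val DESC
LIMIT 1

Result: SupplierE with avg(cost) = 40.68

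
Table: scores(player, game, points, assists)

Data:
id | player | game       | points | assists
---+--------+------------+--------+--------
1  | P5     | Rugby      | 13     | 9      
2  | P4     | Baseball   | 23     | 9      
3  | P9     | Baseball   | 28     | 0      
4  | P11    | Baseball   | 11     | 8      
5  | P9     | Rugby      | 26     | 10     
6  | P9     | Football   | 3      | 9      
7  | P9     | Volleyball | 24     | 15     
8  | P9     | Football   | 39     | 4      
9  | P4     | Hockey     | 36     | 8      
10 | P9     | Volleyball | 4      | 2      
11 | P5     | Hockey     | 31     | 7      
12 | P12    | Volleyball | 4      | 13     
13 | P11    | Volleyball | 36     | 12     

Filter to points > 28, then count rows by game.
SELECT game, COUNT(*)
FROM scores
WHERE points > 28
GROUP BY game

Note: WHERE filters rows before grouping.

Result:
  Football: 1
  Hockey: 2
  Volleyball: 1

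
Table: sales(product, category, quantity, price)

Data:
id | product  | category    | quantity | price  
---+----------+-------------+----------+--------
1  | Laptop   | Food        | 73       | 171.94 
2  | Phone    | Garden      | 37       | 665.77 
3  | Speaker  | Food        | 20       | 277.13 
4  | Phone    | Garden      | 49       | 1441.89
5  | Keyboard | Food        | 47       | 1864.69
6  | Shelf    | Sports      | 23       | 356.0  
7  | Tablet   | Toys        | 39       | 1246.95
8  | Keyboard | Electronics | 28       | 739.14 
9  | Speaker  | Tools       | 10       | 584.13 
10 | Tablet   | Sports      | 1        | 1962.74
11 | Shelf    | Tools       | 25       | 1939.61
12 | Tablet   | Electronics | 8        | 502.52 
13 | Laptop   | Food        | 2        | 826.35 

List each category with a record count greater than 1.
SELECT category, COUNT(*) as cnt
FROM sales
GROUP BY category
HAVING COUNT(*) > 1

Result:
  Electronics: 2
  Food: 4
  Garden: 2
  Sports: 2
  Tools: 2

Note: HAVING filters groups after aggregation, WHERE filters rows before.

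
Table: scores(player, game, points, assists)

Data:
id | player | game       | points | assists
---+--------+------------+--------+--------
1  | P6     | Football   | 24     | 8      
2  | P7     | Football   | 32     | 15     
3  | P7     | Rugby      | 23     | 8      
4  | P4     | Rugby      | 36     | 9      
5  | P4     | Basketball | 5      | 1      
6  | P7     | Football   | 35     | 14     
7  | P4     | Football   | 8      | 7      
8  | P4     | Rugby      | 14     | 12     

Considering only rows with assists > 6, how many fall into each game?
SELECT game, COUNT(*)
FROM scores
WHERE assists > 6
GROUP BY game

Note: WHERE filters rows before grouping.

Result:
  Football: 4
  Rugby: 3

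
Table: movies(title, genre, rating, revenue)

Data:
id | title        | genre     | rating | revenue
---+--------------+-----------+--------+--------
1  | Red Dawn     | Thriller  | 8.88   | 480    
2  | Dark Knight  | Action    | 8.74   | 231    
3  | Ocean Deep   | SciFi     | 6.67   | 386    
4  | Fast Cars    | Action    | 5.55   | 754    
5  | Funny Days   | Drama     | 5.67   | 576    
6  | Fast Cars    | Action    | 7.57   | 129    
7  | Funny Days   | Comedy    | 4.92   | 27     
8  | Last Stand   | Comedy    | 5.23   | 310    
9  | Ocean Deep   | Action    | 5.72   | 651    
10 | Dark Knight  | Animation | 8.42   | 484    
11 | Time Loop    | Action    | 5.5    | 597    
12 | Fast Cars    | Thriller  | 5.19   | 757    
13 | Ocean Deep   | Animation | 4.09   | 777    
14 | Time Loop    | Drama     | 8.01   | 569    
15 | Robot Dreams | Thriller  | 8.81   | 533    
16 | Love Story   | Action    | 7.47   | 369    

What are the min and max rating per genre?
SELECT genre, MIN(rating), MAX(rating)
FROM movies
GROUP BY genre

Result:
  Action: min=5.50, max=8.74
  Animation: min=4.09, max=8.42
  Comedy: min=4.92, max=5.23
  Drama: min=5.67, max=8.01
  SciFi: min=6.67, max=6.67
  Thriller: min=5.19, max=8.88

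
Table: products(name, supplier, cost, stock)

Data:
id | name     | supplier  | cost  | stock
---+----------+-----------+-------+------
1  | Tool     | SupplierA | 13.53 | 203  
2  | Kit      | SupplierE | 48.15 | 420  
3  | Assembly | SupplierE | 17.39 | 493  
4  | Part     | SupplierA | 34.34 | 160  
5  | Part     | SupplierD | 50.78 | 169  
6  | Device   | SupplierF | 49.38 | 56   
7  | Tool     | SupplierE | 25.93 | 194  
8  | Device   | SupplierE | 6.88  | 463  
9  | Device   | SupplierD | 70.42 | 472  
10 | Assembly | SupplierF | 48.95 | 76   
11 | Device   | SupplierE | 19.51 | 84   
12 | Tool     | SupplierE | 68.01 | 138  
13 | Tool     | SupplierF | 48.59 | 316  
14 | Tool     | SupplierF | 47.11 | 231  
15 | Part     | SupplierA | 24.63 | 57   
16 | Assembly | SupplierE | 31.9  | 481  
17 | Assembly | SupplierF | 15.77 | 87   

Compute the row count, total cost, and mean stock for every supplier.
SELECT supplier,
       COUNT(*) as cnt,
       SUM(cost) as total_cost,
       AVG(stock) as avg_stock
FROM products
GROUP BY supplier

Result:
  SupplierA: 3 records, 72.50 total cost, 140.00 avg stock
  SupplierD: 2 records, 121.20 total cost, 320.50 avg stock
  SupplierE: 7 records, 217.77 total cost, 324.71 avg stock
  SupplierF: 5 records, 209.80 total cost, 153.20 avg stock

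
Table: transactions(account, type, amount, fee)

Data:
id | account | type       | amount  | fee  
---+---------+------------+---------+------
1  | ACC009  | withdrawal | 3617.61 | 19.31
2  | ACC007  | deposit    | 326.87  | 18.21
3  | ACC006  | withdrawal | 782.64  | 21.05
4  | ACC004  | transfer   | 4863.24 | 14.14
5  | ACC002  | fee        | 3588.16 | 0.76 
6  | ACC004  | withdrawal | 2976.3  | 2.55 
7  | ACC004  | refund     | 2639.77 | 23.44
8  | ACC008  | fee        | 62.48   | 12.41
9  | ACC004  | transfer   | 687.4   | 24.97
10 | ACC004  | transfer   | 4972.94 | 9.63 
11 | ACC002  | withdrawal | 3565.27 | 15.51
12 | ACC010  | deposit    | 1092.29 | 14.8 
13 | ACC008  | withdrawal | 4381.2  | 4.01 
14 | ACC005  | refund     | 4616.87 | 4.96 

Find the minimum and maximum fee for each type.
SELECT type, MIN(fee), MAX(fee)
FROM transactions
GROUP BY type

Result:
  deposit: min=14.80, max=18.21
  fee: min=0.76, max=12.41
  refund: min=4.96, max=23.44
  transfer: min=9.63, max=24.97
  withdrawal: min=2.55, max=21.05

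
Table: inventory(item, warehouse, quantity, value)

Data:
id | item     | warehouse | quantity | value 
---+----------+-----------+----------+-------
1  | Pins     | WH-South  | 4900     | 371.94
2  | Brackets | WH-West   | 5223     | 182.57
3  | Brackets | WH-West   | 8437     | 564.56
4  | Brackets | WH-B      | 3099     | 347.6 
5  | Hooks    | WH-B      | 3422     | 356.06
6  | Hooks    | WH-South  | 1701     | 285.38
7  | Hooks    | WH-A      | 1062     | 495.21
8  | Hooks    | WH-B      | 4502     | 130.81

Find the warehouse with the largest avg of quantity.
SELECT warehouse, AVG(quantity) as val
FROM inventory
GROUP BY warehouse
ORDER BY val DESC
LIMIT 1

Result: WH-West with avg(quantity) = 6830.00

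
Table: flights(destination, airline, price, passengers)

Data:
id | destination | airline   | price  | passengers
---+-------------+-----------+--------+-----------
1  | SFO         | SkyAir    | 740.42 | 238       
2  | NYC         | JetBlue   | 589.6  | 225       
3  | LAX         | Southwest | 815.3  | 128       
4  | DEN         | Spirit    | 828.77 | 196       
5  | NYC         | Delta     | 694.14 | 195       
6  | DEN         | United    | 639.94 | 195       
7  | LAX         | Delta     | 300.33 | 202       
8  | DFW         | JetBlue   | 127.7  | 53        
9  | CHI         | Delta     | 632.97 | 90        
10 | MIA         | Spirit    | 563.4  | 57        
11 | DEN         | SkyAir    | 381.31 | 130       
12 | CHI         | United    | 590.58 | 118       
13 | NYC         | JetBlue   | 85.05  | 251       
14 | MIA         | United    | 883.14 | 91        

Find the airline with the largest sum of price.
SELECT airline, SUM(price) as val
FROM flights
GROUP BY airline
ORDER BY val DESC
LIMIT 1

Result: United with sum(price) = 2113.66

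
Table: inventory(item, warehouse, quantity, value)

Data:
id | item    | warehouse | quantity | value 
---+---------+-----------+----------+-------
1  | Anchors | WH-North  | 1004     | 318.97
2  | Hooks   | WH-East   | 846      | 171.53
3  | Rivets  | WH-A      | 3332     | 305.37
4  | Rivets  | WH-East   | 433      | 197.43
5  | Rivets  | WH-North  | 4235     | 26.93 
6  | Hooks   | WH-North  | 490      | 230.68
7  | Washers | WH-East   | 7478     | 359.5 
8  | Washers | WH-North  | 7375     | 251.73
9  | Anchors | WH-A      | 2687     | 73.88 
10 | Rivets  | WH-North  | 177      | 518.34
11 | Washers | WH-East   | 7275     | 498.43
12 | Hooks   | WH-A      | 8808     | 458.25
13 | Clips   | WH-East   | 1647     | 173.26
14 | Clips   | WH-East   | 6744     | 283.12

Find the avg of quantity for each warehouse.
SELECT warehouse, AVG(quantity) as result
FROM inventory
GROUP BY warehouse

Result:
  WH-A: 4942.33
  WH-East: 4070.50
  WH-North: 2656.20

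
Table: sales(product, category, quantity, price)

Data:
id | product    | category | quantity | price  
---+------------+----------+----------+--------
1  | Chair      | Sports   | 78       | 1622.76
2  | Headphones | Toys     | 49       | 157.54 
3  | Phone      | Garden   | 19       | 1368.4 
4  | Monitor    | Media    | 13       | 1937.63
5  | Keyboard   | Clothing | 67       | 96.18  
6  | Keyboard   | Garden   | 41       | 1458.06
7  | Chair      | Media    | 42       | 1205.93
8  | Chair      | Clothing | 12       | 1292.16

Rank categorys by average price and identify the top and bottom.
SELECT category, AVG(price)
FROM sales
GROUP BY category
ORDER BY AVG(price)

All groups:
  Toys: 157.54
  Clothing: 694.17
  Garden: 1413.23
  Media: 1571.78
  Sports: 1622.76

Highest: Sports (1622.76)
Lowest: Toys (157.54)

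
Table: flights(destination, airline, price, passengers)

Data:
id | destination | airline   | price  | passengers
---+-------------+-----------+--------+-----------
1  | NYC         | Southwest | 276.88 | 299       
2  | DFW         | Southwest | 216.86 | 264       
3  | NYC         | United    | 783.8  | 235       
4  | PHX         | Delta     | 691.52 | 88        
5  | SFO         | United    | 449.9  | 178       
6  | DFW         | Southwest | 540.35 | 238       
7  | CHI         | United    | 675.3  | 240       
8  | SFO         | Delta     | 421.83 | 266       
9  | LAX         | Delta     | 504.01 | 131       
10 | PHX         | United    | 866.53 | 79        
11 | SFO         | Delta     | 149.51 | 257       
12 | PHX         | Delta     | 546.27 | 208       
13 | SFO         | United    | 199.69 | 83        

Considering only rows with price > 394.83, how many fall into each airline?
SELECT airline, COUNT(*)
FROM flights
WHERE price > 394.83
GROUP BY airline

Note: WHERE filters rows before grouping.

Result:
  Delta: 4
  Southwest: 1
  United: 4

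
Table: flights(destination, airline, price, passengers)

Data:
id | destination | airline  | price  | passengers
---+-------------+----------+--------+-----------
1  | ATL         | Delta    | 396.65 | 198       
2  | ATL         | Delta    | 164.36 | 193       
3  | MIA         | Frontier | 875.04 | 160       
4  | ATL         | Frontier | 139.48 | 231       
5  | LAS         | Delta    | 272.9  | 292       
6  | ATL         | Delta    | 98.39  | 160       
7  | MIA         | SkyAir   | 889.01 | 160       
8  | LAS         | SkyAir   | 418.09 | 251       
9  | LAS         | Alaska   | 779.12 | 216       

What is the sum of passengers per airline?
SELECT airline, SUM(passengers) as result
FROM flights
GROUP BY airline

Result:
  Alaska: 216
  Delta: 843
  Frontier: 391
  SkyAir: 411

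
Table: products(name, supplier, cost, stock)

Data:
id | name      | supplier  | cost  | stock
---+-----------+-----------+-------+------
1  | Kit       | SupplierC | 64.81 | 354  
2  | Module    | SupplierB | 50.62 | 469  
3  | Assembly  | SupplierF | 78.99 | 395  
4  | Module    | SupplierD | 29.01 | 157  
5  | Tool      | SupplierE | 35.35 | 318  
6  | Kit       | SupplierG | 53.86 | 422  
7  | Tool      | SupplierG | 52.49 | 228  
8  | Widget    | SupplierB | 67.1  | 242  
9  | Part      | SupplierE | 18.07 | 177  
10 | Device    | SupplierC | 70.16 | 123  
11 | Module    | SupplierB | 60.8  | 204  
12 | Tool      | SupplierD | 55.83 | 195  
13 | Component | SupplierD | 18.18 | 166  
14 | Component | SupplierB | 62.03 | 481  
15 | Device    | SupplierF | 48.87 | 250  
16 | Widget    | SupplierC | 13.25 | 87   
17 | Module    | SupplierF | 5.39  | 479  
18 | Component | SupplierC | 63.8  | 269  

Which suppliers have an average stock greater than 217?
SELECT supplier, AVG(stock)
FROM products
GROUP BY supplier
HAVING AVG(stock) > 217

Result:
  SupplierB: avg=349.00
  SupplierE: avg=247.50
  SupplierF: avg=374.67
  SupplierG: avg=325.00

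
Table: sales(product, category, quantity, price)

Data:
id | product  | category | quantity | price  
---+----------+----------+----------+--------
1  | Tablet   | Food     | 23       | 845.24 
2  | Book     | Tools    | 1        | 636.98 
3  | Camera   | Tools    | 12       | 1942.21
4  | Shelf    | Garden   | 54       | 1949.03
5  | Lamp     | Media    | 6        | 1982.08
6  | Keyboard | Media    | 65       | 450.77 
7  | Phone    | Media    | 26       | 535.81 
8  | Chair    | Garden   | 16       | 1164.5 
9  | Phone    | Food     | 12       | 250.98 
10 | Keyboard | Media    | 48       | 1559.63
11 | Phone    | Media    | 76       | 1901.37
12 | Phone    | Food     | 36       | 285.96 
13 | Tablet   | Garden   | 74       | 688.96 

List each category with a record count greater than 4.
SELECT category, COUNT(*) as cnt
FROM sales
GROUP BY category
HAVING COUNT(*) > 4

Result:
  Media: 5

Note: HAVING filters groups after aggregation, WHERE filters rows before.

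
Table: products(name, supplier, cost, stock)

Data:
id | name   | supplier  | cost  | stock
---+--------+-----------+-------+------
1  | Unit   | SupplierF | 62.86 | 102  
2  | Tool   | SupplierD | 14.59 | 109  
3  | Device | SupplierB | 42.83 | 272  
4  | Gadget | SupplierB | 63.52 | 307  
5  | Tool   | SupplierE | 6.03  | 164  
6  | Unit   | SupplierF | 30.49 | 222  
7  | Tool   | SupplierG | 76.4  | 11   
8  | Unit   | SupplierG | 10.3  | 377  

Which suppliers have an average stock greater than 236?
SELECT supplier, AVG(stock)
FROM products
GROUP BY supplier
HAVING AVG(stock) > 236

Result:
  SupplierB: avg=289.50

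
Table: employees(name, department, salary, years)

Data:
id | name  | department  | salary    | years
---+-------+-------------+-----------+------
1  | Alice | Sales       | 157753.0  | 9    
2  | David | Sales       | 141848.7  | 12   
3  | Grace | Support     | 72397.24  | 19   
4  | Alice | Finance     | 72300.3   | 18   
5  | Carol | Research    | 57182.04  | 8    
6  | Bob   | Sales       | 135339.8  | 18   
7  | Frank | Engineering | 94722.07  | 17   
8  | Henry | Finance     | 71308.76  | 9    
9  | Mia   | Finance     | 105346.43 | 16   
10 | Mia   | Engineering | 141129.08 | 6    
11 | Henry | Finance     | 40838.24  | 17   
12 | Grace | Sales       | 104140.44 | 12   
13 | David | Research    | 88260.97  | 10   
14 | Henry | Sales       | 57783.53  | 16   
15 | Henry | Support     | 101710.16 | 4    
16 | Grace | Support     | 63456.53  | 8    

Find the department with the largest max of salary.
SELECT department, MAX(salary) as val
FROM employees
GROUP BY department
ORDER BY val DESC
LIMIT 1

Result: Sales with max(salary) = 157753.00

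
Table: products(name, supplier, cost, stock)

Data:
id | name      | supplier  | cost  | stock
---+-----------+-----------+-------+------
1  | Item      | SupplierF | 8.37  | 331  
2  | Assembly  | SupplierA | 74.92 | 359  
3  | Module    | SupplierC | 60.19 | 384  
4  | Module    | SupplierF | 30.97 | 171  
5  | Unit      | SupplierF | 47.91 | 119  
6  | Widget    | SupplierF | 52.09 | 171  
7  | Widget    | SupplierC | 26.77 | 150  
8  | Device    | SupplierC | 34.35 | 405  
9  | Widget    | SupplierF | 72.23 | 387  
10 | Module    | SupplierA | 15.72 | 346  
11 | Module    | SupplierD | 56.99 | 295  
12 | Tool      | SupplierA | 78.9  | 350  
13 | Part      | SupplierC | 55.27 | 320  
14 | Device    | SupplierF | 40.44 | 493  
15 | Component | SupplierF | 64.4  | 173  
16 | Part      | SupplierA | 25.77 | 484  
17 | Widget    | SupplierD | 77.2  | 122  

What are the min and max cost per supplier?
SELECT supplier, MIN(cost), MAX(cost)
FROM products
GROUP BY supplier

Result:
  SupplierA: min=15.72, max=78.90
  SupplierC: min=26.77, max=60.19
  SupplierD: min=56.99, max=77.20
  SupplierF: min=8.37, max=72.23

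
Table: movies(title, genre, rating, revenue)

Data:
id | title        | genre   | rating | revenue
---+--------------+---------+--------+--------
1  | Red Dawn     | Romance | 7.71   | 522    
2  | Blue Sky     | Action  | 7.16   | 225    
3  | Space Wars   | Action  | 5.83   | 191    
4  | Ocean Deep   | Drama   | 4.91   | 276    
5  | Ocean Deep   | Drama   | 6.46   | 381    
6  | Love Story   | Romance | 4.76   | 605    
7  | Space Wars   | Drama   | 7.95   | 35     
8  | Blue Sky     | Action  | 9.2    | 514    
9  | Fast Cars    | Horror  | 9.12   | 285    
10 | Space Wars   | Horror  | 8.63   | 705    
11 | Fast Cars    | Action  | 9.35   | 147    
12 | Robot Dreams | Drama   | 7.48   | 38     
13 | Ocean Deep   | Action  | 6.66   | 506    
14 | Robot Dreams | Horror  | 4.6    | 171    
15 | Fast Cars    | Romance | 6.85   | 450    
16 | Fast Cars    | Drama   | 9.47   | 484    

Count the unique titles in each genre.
SELECT genre, COUNT(DISTINCT title)
FROM movies
GROUP BY genre

Result:
  Action: 4 distinct
  Drama: 4 distinct
  Horror: 3 distinct
  Romance: 3 distinct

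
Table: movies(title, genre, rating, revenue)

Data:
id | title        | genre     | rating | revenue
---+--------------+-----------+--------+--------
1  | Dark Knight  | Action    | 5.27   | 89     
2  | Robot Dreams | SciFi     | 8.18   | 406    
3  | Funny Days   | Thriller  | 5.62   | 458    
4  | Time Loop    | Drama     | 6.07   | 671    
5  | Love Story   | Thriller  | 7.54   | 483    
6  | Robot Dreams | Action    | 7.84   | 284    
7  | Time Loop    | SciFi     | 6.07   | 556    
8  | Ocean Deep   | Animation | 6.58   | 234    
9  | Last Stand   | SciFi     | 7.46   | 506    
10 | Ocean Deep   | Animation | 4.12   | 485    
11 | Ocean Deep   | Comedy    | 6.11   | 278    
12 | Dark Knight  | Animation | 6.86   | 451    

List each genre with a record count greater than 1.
SELECT genre, COUNT(*) as cnt
FROM movies
GROUP BY genre
HAVING COUNT(*) > 1

Result:
  Action: 2
  Animation: 3
  SciFi: 3
  Thriller: 2

Note: HAVING filters groups after aggregation, WHERE filters rows before.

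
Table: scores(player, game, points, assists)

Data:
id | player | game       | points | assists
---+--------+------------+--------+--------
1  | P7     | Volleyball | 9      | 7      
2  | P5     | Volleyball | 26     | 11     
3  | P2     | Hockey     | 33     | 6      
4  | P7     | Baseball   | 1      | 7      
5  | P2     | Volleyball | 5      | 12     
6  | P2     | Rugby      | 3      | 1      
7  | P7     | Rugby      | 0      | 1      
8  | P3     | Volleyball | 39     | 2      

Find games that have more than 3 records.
SELECT game, COUNT(*) as cnt
FROM scores
GROUP BY game
HAVING COUNT(*) > 3

Result:
  Volleyball: 4

Note: HAVING filters groups after aggregation, WHERE filters rows before.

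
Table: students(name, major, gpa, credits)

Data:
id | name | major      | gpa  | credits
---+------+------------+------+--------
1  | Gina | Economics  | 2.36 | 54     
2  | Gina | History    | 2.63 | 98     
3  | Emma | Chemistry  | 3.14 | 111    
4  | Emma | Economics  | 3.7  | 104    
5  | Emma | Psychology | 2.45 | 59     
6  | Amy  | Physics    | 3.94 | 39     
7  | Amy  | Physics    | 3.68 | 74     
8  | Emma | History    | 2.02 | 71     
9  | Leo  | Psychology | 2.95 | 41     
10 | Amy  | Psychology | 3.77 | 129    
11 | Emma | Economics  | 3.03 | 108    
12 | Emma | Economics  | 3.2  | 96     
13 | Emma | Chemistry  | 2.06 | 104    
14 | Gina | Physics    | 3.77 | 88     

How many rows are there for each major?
SELECT major, COUNT(*) as count
FROM students
GROUP BY major

Result:
  Chemistry: 2
  Economics: 4
  History: 2
  Physics: 3
  Psychology: 3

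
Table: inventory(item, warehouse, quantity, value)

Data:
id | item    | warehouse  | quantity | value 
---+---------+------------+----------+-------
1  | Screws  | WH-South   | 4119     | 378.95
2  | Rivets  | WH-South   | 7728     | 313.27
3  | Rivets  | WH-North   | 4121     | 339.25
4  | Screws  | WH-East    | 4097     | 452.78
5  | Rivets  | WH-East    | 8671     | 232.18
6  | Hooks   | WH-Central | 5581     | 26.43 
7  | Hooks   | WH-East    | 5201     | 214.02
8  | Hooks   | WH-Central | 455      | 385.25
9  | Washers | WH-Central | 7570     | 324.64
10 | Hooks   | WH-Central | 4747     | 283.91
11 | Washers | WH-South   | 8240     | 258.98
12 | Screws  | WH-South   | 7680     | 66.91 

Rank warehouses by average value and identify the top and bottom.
SELECT warehouse, AVG(value)
FROM inventory
GROUP BY warehouse
ORDER BY AVG(value)

All groups:
  WH-South: 254.53
  WH-Central: 255.06
  WH-East: 299.66
  WH-North: 339.25

Highest: WH-North (339.25)
Lowest: WH-South (254.53)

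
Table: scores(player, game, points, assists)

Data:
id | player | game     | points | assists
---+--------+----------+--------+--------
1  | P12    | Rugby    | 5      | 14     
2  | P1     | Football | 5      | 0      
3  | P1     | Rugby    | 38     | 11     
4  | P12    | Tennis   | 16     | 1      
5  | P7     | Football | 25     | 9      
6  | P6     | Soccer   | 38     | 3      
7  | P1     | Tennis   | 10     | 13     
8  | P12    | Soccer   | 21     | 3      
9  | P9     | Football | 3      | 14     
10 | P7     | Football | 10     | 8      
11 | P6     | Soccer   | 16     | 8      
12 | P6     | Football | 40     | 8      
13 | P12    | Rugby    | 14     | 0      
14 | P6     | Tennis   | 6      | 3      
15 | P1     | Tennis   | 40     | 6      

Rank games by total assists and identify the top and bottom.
SELECT game, SUM(assists)
FROM scores
GROUP BY game
ORDER BY SUM(assists)

All groups:
  Soccer: 14
  Tennis: 23
  Rugby: 25
  Football: 39

Highest: Football (39)
Lowest: Soccer (14)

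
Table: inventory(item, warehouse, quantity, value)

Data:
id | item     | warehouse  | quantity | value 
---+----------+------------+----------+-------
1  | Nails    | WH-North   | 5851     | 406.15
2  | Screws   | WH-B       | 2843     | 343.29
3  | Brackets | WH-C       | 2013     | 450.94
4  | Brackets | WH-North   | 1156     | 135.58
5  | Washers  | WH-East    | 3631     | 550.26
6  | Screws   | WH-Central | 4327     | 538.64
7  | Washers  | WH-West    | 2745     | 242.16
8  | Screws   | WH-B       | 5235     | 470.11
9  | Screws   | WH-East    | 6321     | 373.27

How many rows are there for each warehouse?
SELECT warehouse, COUNT(*) as count
FROM inventory
GROUP BY warehouse

Result:
  WH-B: 2
  WH-C: 1
  WH-Central: 1
  WH-East: 2
  WH-North: 2
  WH-West: 1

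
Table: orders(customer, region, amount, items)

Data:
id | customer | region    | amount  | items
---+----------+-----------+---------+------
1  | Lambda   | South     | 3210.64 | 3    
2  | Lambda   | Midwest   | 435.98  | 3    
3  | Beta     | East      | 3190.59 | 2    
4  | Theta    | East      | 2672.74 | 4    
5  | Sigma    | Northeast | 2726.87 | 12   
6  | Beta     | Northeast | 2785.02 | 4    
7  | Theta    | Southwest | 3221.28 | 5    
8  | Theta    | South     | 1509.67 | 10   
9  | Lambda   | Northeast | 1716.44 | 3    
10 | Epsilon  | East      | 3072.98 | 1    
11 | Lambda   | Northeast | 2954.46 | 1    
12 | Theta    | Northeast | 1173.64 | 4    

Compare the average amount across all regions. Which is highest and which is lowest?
SELECT region, AVG(amount)
FROM orders
GROUP BY region
ORDER BY AVG(amount)

All groups:
  Midwest: 435.98
  Northeast: 2271.29
  South: 2360.16
  East: 2978.77
  Southwest: 3221.28

Highest: Southwest (3221.28)
Lowest: Midwest (435.98)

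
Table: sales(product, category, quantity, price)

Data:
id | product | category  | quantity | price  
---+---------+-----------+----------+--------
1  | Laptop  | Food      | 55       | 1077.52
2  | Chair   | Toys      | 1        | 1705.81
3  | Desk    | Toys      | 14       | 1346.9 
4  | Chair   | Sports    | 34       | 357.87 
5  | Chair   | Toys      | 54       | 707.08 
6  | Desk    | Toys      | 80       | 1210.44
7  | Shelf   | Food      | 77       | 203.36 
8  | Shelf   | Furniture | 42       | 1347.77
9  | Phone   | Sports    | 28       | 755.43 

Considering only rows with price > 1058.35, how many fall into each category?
SELECT category, COUNT(*)
FROM sales
WHERE price > 1058.35
GROUP BY category

Note: WHERE filters rows before grouping.

Result:
  Food: 1
  Furniture: 1
  Toys: 3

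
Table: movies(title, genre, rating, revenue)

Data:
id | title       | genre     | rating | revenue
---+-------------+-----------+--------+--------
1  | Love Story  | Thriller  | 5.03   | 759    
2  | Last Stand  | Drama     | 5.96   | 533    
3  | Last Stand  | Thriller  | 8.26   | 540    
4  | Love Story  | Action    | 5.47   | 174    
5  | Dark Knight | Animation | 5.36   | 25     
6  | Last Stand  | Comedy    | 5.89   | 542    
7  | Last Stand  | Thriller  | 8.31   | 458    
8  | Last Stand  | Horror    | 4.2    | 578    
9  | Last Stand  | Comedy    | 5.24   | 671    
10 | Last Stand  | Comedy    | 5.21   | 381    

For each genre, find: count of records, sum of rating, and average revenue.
SELECT genre,
       COUNT(*) as cnt,
       SUM(rating) as total_rating,
       AVG(revenue) as avg_revenue
FROM movies
GROUP BY genre

Result:
  Action: 1 records, 5.47 total rating, 174.00 avg revenue
  Animation: 1 records, 5.36 total rating, 25.00 avg revenue
  Comedy: 3 records, 16.34 total rating, 531.33 avg revenue
  Drama: 1 records, 5.96 total rating, 533.00 avg revenue
  Horror: 1 records, 4.20 total rating, 578.00 avg revenue
  Thriller: 3 records, 21.60 total rating, 585.67 avg revenue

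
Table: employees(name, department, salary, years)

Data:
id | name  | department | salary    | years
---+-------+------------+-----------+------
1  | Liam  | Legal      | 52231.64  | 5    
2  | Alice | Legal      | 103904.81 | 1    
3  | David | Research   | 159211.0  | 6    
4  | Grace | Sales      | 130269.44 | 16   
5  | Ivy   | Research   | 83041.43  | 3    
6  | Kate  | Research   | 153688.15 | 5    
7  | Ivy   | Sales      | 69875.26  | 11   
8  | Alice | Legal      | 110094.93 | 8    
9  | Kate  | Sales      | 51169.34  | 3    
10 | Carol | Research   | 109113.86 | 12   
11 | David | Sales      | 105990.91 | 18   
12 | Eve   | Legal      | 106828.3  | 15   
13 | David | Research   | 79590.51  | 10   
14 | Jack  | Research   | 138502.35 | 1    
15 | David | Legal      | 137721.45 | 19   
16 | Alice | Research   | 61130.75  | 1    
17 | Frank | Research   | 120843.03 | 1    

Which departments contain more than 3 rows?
SELECT department, COUNT(*) as cnt
FROM employees
GROUP BY department
HAVING COUNT(*) > 3

Result:
  Legal: 5
  Research: 8
  Sales: 4

Note: HAVING filters groups after aggregation, WHERE filters rows before.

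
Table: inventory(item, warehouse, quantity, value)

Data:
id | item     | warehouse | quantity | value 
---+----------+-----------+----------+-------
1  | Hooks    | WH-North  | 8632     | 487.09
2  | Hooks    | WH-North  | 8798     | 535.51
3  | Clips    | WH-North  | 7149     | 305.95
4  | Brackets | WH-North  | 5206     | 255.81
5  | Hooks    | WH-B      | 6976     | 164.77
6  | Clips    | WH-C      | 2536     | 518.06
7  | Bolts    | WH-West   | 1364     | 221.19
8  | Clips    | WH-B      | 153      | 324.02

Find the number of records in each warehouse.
SELECT warehouse, COUNT(*) as count
FROM inventory
GROUP BY warehouse

Result:
  WH-B: 2
  WH-C: 1
  WH-North: 4
  WH-West: 1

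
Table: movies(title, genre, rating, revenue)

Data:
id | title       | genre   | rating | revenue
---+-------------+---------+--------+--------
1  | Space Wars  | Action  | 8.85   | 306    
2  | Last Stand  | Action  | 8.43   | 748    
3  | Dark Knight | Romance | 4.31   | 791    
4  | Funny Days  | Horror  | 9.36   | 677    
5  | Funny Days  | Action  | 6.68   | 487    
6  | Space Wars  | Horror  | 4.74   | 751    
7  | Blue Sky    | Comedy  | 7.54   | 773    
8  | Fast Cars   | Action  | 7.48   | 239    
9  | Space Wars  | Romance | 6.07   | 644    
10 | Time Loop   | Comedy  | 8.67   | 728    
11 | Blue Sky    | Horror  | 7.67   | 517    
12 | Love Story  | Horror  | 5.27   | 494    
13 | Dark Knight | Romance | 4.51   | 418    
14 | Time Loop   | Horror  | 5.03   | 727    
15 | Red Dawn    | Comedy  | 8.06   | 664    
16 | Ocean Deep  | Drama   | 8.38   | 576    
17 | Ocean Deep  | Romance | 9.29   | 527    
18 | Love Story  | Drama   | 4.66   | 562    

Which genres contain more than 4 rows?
SELECT genre, COUNT(*) as cnt
FROM movies
GROUP BY genre
HAVING COUNT(*) > 4

Result:
  Horror: 5

Note: HAVING filters groups after aggregation, WHERE filters rows before.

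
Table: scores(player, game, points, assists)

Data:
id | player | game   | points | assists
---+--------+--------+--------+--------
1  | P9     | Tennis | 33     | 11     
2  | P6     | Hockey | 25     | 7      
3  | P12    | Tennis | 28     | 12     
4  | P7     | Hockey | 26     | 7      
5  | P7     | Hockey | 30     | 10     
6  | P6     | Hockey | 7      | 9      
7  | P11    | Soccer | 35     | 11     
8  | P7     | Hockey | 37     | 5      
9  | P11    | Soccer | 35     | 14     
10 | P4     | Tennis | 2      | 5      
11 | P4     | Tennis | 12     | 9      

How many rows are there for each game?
SELECT game, COUNT(*) as count
FROM scores
GROUP BY game

Result:
  Hockey: 5
  Soccer: 2
  Tennis: 4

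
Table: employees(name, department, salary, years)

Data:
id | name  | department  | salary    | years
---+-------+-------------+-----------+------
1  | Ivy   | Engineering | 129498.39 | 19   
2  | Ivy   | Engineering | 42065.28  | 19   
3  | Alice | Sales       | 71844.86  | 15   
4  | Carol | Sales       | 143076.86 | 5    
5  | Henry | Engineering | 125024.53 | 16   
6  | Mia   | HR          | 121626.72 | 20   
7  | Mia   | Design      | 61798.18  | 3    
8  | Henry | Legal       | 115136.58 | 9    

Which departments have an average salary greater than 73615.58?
SELECT department, AVG(salary)
FROM employees
GROUP BY department
HAVING AVG(salary) > 73615.58

Result:
  Engineering: avg=98862.73
  HR: avg=121626.72
  Legal: avg=115136.58
  Sales: avg=107460.86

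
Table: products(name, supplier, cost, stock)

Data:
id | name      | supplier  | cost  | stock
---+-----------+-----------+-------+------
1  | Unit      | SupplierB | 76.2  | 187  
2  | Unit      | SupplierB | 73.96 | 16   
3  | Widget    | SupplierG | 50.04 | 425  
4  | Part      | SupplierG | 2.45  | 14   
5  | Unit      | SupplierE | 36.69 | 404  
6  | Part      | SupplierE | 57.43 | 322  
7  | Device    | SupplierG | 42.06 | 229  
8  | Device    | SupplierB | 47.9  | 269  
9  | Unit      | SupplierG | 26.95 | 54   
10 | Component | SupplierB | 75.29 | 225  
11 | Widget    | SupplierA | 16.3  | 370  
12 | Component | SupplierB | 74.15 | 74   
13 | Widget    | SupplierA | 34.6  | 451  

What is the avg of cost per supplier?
SELECT supplier, AVG(cost) as result
FROM products
GROUP BY supplier

Result:
  SupplierA: 25.45
  SupplierB: 69.50
  SupplierE: 47.06
  SupplierG: 30.38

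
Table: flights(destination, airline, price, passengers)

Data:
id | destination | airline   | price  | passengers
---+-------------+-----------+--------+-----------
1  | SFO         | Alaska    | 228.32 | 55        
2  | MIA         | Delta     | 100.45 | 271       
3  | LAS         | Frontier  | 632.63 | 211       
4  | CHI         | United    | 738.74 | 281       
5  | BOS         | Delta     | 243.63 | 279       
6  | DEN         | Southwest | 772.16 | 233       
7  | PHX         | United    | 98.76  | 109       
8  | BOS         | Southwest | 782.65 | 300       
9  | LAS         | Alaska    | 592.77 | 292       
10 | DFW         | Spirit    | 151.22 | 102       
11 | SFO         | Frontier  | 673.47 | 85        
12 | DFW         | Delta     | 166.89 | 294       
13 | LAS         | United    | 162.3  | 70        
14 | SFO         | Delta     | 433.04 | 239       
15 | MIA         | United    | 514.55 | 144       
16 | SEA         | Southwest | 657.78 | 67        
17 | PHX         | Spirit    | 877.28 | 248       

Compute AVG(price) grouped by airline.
SELECT airline, AVG(price) as result
FROM flights
GROUP BY airline

Result:
  Alaska: 410.55
  Delta: 236.00
  Frontier: 653.05
  Southwest: 737.53
  Spirit: 514.25
  United: 378.59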